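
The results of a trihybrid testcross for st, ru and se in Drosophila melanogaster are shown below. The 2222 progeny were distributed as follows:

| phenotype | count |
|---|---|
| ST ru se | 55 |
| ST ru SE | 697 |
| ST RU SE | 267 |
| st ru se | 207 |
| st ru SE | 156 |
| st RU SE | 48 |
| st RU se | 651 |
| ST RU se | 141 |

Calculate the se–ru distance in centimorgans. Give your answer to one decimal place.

The two most frequent reciprocal classes, ST ru SE and st RU se, are the parental types, so the F1 was ST ru SE / st RU se.
The two rarest classes, ST ru se and st RU SE, are the double crossovers. Comparing them with the parentals, only the se allele has switched, so se is the middle locus and the order is st – se – ru.
Crossovers in the se–ru interval produce the single-crossover classes ST RU SE and st ru se (267 + 207 = 474) plus the double crossovers (103).
RF(se–ru) = (474 + 103) / 2222 = 577/2222 = 0.2597 → 26.0 centimorgans.

26.0 centimorgans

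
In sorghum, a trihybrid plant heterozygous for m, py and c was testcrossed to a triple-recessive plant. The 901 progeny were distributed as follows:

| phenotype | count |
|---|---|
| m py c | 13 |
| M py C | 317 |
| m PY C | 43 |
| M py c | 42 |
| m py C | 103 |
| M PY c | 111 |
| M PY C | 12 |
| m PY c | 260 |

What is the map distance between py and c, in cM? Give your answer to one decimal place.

12.2 cM

The two most frequent reciprocal classes, M py C and m PY c, are the parental types, so the F1 was M py C / m PY c.
The two rarest classes, M PY C and m py c, are the double crossovers. Comparing them with the parentals, only the py allele has switched, so py is the middle locus and the order is m – py – c.
Crossovers in the py–c interval produce the single-crossover classes M py c and m PY C (42 + 43 = 85) plus the double crossovers (25).
RF(py–c) = (85 + 25) / 901 = 110/901 = 0.1221 → 12.2 cM.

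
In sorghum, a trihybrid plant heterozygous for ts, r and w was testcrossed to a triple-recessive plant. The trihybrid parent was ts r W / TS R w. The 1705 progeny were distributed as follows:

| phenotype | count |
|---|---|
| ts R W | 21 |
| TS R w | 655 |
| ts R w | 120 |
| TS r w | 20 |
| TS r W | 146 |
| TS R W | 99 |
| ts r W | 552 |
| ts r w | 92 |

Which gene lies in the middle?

The two rarest classes, ts R W and TS r w, are the double crossovers. Comparing them with the parentals, only the r allele has switched, so r is the middle locus and the order is ts – r – w.

r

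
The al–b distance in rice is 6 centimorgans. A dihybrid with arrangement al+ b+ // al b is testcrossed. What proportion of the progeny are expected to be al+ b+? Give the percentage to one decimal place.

A map distance of 6 centimorgans corresponds to a recombination frequency of 0.060.
The F1 is al+ b+ / al b, so al+ b+ is a parental gamete class with expected frequency (1 − r)/2 = 0.940/2 = 0.4700.
That is 0.4700 = 47.0% of the progeny.

47.0%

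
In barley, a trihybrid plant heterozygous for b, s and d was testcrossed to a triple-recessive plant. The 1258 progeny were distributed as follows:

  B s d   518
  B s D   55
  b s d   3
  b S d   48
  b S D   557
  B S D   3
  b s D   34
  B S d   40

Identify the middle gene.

The two most frequent reciprocal classes, B s d and b S D, are the parental types, so the F1 was B s d / b S D.
The two rarest classes, b s d and B S D, are the double crossovers. Comparing them with the parentals, only the b allele has switched, so b is the middle locus and the order is d – b – s.

b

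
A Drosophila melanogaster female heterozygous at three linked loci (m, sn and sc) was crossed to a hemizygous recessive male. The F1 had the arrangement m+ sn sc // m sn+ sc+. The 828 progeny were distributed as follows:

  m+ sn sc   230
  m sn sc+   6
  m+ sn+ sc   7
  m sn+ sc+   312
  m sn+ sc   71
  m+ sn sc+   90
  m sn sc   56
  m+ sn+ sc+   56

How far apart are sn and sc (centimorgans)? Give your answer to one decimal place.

21.0 centimorgans

The two rarest classes, m+ sn+ sc and m sn sc+, are the double crossovers. Comparing them with the parentals, only the sn allele has switched, so sn is the middle locus and the order is m – sn – sc.
Crossovers in the sn–sc interval produce the single-crossover classes m+ sn sc+ and m sn+ sc (90 + 71 = 161) plus the double crossovers (13).
RF(sn–sc) = (161 + 13) / 828 = 174/828 = 0.2101 → 21.0 centimorgans.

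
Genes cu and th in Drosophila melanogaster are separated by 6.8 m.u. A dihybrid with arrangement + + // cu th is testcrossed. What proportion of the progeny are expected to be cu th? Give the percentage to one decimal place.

46.6%

A map distance of 6.8 m.u. corresponds to a recombination frequency of 0.068.
The F1 is + + / cu th, so cu th is a parental gamete class with expected frequency (1 − r)/2 = 0.932/2 = 0.4660.
That is 0.4660 = 46.6% of the progeny.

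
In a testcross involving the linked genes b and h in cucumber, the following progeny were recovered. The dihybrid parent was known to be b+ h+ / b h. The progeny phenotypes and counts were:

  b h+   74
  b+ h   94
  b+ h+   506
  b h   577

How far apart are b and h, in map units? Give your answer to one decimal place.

The recombinant classes are b+ h and b h+: 94 + 74 = 168.
Recombination frequency = 168/1251 = 0.1343 ≈ 13.4%, i.e. 13.4 map units.

13.4 map units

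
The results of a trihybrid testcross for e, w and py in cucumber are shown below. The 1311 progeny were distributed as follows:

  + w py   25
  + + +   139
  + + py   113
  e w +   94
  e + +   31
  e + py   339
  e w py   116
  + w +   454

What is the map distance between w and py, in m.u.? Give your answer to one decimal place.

The two most frequent reciprocal classes, + w + and e + py, are the parental types, so the F1 was + w + / e + py.
The two rarest classes, + w py and e + +, are the double crossovers. Comparing them with the parentals, only the py allele has switched, so py is the middle locus and the order is e – py – w.
Crossovers in the py–w interval produce the single-crossover classes + + + and e w py (139 + 116 = 255) plus the double crossovers (56).
RF(py–w) = (255 + 56) / 1311 = 311/1311 = 0.2372 → 23.7 m.u.

23.7 m.u.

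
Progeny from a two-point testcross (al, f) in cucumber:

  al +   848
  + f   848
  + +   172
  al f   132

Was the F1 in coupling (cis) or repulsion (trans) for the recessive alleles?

trans

The two most frequent classes are + f (848) and al + (848); these are the parental (non-recombinant) types.
So the F1 carried + f on one chromosome and al + on the other — the recessive alleles are on opposite chromosomes (trans / repulsion).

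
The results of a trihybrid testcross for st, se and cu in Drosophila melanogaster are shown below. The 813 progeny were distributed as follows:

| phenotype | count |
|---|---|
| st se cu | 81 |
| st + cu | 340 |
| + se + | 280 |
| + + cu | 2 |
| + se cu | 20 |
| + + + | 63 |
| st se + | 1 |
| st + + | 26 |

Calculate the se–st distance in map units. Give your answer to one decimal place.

18.1 map units

The two most frequent reciprocal classes, + se + and st + cu, are the parental types, so the F1 was + se + / st + cu.
The two rarest classes, st se + and + + cu, are the double crossovers. Comparing them with the parentals, only the st allele has switched, so st is the middle locus and the order is se – st – cu.
Crossovers in the se–st interval produce the single-crossover classes + + + and st se cu (63 + 81 = 144) plus the double crossovers (3).
RF(se–st) = (144 + 3) / 813 = 147/813 = 0.1808 → 18.1 map units.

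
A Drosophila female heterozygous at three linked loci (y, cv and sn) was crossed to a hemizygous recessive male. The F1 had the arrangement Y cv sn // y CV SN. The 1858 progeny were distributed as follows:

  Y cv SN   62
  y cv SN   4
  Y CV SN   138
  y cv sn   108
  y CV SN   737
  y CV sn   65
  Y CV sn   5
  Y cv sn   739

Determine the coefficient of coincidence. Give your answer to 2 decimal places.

The two rarest classes, Y CV sn and y cv SN, are the double crossovers. Comparing them with the parentals, only the cv allele has switched, so cv is the middle locus and the order is sn – cv – y.
sn–cv: (127 + 9)/1858 = 0.0732; cv–y: (246 + 9)/1858 = 0.1372.
Expected DCO frequency = 0.0732 × 0.1372 ≈ 0.01004; observed = 9/1858 ≈ 0.00484.
Coefficient of coincidence = 0.00484/0.01004 ≈ 0.48.

0.48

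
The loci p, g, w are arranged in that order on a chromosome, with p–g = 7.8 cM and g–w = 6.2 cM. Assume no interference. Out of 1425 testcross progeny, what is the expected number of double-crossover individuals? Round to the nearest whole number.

7

Map distances give recombination frequencies of 0.078 and 0.062 for the two intervals.
With no interference, expected double-crossover frequency = 0.078 × 0.062 = 0.00484.
Expected number = 0.00484 × 1425 = 6.89 ≈ 7.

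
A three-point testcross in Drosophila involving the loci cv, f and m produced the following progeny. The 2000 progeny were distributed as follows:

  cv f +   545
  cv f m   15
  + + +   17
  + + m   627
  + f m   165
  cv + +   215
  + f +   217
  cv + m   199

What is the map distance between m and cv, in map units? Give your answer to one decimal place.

22.4 map units

The two most frequent reciprocal classes, + + m and cv f +, are the parental types, so the F1 was + + m / cv f +.
The two rarest classes, + + + and cv f m, are the double crossovers. Comparing them with the parentals, only the m allele has switched, so m is the middle locus and the order is f – m – cv.
Crossovers in the m–cv interval produce the single-crossover classes cv + m and + f + (199 + 217 = 416) plus the double crossovers (32).
RF(m–cv) = (416 + 32) / 2000 = 448/2000 = 0.2240 → 22.4 map units.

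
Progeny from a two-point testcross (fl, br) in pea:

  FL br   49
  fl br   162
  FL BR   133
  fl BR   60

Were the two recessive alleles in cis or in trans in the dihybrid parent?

cis

The two most frequent classes are FL BR (133) and fl br (162); these are the parental (non-recombinant) types.
So the F1 carried FL BR on one chromosome and fl br on the other — the recessive alleles are on the same chromosome (cis / coupling).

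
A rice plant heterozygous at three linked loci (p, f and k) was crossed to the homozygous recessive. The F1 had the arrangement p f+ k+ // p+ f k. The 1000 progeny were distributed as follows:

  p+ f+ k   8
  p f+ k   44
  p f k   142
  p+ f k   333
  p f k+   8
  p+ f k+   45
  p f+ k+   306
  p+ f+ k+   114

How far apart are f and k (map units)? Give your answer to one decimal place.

The two rarest classes, p f k+ and p+ f+ k, are the double crossovers. Comparing them with the parentals, only the f allele has switched, so f is the middle locus and the order is k – f – p.
Crossovers in the k–f interval produce the single-crossover classes p f+ k and p+ f k+ (44 + 45 = 89) plus the double crossovers (16).
RF(k–f) = (89 + 16) / 1000 = 105/1000 = 0.1050 → 10.5 map units.

10.5 map units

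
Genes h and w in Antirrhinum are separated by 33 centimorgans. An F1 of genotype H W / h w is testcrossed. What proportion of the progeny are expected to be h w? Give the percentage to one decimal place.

33.5%

A map distance of 33 centimorgans corresponds to a recombination frequency of 0.330.
The F1 is H W / h w, so h w is a parental gamete class with expected frequency (1 − r)/2 = 0.670/2 = 0.3350.
That is 0.3350 = 33.5% of the progeny.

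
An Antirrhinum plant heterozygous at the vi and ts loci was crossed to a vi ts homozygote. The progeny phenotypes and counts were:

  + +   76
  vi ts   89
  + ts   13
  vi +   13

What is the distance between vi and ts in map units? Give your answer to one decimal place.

13.6 map units

The two most frequent classes, + + (76) and vi ts (89), are the parental types, so the F1 was + + / vi ts.
The recombinant classes are + ts and vi +: 13 + 13 = 26.
Recombination frequency = 26/191 = 0.1361 ≈ 13.6%, i.e. 13.6 map units.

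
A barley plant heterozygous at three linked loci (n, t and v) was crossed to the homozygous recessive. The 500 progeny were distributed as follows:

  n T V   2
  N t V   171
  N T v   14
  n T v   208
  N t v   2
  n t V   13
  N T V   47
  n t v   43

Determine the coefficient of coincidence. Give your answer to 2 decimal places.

The two most frequent reciprocal classes, N t V and n T v, are the parental types, so the F1 was N t V / n T v.
The two rarest classes, N t v and n T V, are the double crossovers. Comparing them with the parentals, only the v allele has switched, so v is the middle locus and the order is n – v – t.
n–v: (27 + 4)/500 = 0.0620; v–t: (90 + 4)/500 = 0.1880.
Expected DCO frequency = 0.0620 × 0.1880 ≈ 0.01166; observed = 4/500 ≈ 0.00800.
Coefficient of coincidence = 0.00800/0.01166 ≈ 0.69.

0.69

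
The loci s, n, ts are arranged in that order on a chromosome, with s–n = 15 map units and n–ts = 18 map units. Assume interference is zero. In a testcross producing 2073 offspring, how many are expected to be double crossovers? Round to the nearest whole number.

56

Map distances give recombination frequencies of 0.150 and 0.180 for the two intervals.
With no interference, expected double-crossover frequency = 0.150 × 0.180 = 0.02700.
Expected number = 0.02700 × 2073 = 55.97 ≈ 56.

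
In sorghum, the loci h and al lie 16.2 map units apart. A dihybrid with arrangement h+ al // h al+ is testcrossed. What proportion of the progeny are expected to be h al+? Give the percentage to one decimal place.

A map distance of 16.2 map units corresponds to a recombination frequency of 0.162.
The F1 is h+ al / h al+, so h al+ is a parental gamete class with expected frequency (1 − r)/2 = 0.838/2 = 0.4190.
That is 0.4190 = 41.9% of the progeny.

41.9%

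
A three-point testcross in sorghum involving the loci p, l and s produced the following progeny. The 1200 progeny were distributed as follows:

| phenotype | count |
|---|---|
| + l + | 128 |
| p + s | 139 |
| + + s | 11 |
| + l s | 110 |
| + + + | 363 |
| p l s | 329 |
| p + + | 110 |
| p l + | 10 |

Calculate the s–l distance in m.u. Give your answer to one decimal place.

24.0 m.u.

The two most frequent reciprocal classes, + + + and p l s, are the parental types, so the F1 was + + + / p l s.
The two rarest classes, + + s and p l +, are the double crossovers. Comparing them with the parentals, only the s allele has switched, so s is the middle locus and the order is l – s – p.
Crossovers in the l–s interval produce the single-crossover classes + l + and p + s (128 + 139 = 267) plus the double crossovers (21).
RF(l–s) = (267 + 21) / 1200 = 288/1200 = 0.2400 → 24.0 m.u.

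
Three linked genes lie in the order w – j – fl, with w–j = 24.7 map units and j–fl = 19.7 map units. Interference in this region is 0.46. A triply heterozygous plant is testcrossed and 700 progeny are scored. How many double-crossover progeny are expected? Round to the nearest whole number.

Map distances give recombination frequencies of 0.247 and 0.197 for the two intervals.
With interference 0.46 (so coincidence = 0.54), expected double-crossover frequency = 0.247 × 0.197 × 0.54 = 0.02628.
Expected number = 0.02628 × 700 = 18.39 ≈ 18.

18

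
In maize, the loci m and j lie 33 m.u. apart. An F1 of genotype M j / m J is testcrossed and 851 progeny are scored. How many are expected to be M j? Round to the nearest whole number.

285

A map distance of 33 m.u. corresponds to a recombination frequency of 0.330.
The F1 is M j / m J, so M j is a parental gamete class with expected frequency (1 − r)/2 = 0.670/2 = 0.3350.
Expected number = 0.3350 × 851 = 285.08 ≈ 285.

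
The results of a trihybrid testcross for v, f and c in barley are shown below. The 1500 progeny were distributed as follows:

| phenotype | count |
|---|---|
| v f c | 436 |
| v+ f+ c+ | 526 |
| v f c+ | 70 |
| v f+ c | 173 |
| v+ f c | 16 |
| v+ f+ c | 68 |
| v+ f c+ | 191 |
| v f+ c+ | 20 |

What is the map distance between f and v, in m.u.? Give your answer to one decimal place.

26.7 m.u.

The two most frequent reciprocal classes, v f c and v+ f+ c+, are the parental types, so the F1 was v f c / v+ f+ c+.
The two rarest classes, v+ f c and v f+ c+, are the double crossovers. Comparing them with the parentals, only the v allele has switched, so v is the middle locus and the order is f – v – c.
Crossovers in the f–v interval produce the single-crossover classes v f+ c and v+ f c+ (173 + 191 = 364) plus the double crossovers (36).
RF(f–v) = (364 + 36) / 1500 = 400/1500 = 0.2667 → 26.7 m.u.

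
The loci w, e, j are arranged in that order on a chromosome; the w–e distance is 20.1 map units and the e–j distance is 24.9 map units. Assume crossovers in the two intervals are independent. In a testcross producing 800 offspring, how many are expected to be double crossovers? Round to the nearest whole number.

40

Map distances give recombination frequencies of 0.201 and 0.249 for the two intervals.
With no interference, expected double-crossover frequency = 0.201 × 0.249 = 0.05005.
Expected number = 0.05005 × 800 = 40.04 ≈ 40.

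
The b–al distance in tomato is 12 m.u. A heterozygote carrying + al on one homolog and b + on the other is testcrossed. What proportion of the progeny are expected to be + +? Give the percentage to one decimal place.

6.0%

A map distance of 12 m.u. corresponds to a recombination frequency of 0.120.
The F1 is + al / b +, so + + is a recombinant gamete class with expected frequency r/2 = 0.120/2 = 0.0600.
That is 0.0600 = 6.0% of the progeny.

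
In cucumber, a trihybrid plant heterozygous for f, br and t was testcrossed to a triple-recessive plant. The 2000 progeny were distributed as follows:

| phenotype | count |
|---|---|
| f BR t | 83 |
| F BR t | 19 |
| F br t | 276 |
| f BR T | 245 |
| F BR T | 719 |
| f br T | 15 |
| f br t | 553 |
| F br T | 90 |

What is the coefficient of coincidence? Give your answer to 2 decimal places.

The two most frequent reciprocal classes, F BR T and f br t, are the parental types, so the F1 was F BR T / f br t.
The two rarest classes, F BR t and f br T, are the double crossovers. Comparing them with the parentals, only the t allele has switched, so t is the middle locus and the order is br – t – f.
br–t: (173 + 34)/2000 = 0.1035; t–f: (521 + 34)/2000 = 0.2775.
Expected DCO frequency = 0.1035 × 0.2775 ≈ 0.02872; observed = 34/2000 ≈ 0.01700.
Coefficient of coincidence = 0.01700/0.02872 ≈ 0.59.

0.59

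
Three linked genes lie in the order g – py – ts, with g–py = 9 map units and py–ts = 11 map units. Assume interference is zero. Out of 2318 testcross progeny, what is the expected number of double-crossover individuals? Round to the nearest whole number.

Map distances give recombination frequencies of 0.090 and 0.110 for the two intervals.
With no interference, expected double-crossover frequency = 0.090 × 0.110 = 0.00990.
Expected number = 0.00990 × 2318 = 22.95 ≈ 23.

23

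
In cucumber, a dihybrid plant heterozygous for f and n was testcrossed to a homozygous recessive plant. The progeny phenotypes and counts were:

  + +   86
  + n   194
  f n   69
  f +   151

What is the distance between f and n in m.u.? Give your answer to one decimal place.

The two most frequent classes, + n (194) and f + (151), are the parental types, so the F1 was + n / f +.
The recombinant classes are + + and f n: 86 + 69 = 155.
Recombination frequency = 155/500 = 0.3100 ≈ 31.0%, i.e. 31.0 m.u.

31.0 m.u.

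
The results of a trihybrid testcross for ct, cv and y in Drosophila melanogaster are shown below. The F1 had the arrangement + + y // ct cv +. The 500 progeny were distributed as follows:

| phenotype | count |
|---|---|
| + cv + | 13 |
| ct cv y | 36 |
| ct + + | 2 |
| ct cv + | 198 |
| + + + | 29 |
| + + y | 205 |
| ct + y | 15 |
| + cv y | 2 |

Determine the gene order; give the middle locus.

cv

The two rarest classes, + cv y and ct + +, are the double crossovers. Comparing them with the parentals, only the cv allele has switched, so cv is the middle locus and the order is ct – cv – y.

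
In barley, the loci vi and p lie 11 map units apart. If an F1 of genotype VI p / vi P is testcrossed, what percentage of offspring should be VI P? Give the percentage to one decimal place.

A map distance of 11 map units corresponds to a recombination frequency of 0.110.
The F1 is VI p / vi P, so VI P is a recombinant gamete class with expected frequency r/2 = 0.110/2 = 0.0550.
That is 0.0550 = 5.5% of the progeny.

5.5%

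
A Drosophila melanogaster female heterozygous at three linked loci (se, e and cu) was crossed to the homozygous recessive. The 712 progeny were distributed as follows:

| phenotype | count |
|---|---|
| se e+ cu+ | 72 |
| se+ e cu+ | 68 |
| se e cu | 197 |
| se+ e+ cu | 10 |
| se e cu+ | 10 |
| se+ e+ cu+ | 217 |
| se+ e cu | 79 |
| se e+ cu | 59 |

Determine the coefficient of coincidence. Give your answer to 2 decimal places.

The two most frequent reciprocal classes, se+ e+ cu+ and se e cu, are the parental types, so the F1 was se+ e+ cu+ / se e cu.
The two rarest classes, se+ e+ cu and se e cu+, are the double crossovers. Comparing them with the parentals, only the cu allele has switched, so cu is the middle locus and the order is e – cu – se.
e–cu: (127 + 20)/712 = 0.2065; cu–se: (151 + 20)/712 = 0.2402.
Expected DCO frequency = 0.2065 × 0.2402 ≈ 0.04960; observed = 20/712 ≈ 0.02809.
Coefficient of coincidence = 0.02809/0.04960 ≈ 0.57.

0.57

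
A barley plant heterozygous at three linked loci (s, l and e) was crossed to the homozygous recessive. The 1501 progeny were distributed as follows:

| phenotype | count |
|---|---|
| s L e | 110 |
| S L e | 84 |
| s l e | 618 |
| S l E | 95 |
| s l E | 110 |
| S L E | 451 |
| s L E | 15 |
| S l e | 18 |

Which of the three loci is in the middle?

s

The two most frequent reciprocal classes, S L E and s l e, are the parental types, so the F1 was S L E / s l e.
The two rarest classes, s L E and S l e, are the double crossovers. Comparing them with the parentals, only the s allele has switched, so s is the middle locus and the order is l – s – e.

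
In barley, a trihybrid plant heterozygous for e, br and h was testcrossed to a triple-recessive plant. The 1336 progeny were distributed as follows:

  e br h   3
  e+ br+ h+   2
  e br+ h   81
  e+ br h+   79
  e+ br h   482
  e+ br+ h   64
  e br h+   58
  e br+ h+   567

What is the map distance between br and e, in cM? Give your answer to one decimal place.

The two most frequent reciprocal classes, e br+ h+ and e+ br h, are the parental types, so the F1 was e br+ h+ / e+ br h.
The two rarest classes, e+ br+ h+ and e br h, are the double crossovers. Comparing them with the parentals, only the e allele has switched, so e is the middle locus and the order is h – e – br.
Crossovers in the e–br interval produce the single-crossover classes e br h+ and e+ br+ h (58 + 64 = 122) plus the double crossovers (5).
RF(e–br) = (122 + 5) / 1336 = 127/1336 = 0.0951 → 9.5 cM.

9.5 cM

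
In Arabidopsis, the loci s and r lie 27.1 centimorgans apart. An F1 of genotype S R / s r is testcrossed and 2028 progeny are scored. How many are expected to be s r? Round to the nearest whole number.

739

A map distance of 27.1 centimorgans corresponds to a recombination frequency of 0.271.
The F1 is S R / s r, so s r is a parental gamete class with expected frequency (1 − r)/2 = 0.729/2 = 0.3645.
Expected number = 0.3645 × 2028 = 739.21 ≈ 739.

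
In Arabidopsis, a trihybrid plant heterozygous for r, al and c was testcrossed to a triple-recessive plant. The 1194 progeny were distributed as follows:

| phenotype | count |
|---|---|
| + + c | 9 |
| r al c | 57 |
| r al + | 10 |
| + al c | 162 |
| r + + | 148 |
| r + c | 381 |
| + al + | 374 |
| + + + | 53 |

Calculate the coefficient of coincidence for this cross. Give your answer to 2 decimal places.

The two most frequent reciprocal classes, r + c and + al +, are the parental types, so the F1 was r + c / + al +.
The two rarest classes, + + c and r al +, are the double crossovers. Comparing them with the parentals, only the r allele has switched, so r is the middle locus and the order is al – r – c.
al–r: (110 + 19)/1194 = 0.1080; r–c: (310 + 19)/1194 = 0.2755.
Expected DCO frequency = 0.1080 × 0.2755 ≈ 0.02975; observed = 19/1194 ≈ 0.01591.
Coefficient of coincidence = 0.01591/0.02975 ≈ 0.53.

0.53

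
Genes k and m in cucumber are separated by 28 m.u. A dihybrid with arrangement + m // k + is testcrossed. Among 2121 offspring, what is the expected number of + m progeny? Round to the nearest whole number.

764

A map distance of 28 m.u. corresponds to a recombination frequency of 0.280.
The F1 is + m / k +, so + m is a parental gamete class with expected frequency (1 − r)/2 = 0.720/2 = 0.3600.
Expected number = 0.3600 × 2121 = 763.56 ≈ 764.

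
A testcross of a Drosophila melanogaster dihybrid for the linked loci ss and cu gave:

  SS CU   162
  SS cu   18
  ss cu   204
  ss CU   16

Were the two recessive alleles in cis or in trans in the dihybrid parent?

The two most frequent classes are SS CU (162) and ss cu (204); these are the parental (non-recombinant) types.
So the F1 carried SS CU on one chromosome and ss cu on the other — the recessive alleles are on the same chromosome (cis / coupling).

cis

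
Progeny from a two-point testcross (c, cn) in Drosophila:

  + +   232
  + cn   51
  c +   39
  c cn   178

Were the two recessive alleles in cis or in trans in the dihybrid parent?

The two most frequent classes are + + (232) and c cn (178); these are the parental (non-recombinant) types.
So the F1 carried + + on one chromosome and c cn on the other — the recessive alleles are on the same chromosome (cis / coupling).

cis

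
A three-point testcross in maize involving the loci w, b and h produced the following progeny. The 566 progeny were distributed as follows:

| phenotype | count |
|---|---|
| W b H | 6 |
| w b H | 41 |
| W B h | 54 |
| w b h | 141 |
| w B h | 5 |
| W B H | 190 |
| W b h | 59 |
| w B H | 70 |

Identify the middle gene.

The two most frequent reciprocal classes, w b h and W B H, are the parental types, so the F1 was w b h / W B H.
The two rarest classes, w B h and W b H, are the double crossovers. Comparing them with the parentals, only the b allele has switched, so b is the middle locus and the order is h – b – w.

b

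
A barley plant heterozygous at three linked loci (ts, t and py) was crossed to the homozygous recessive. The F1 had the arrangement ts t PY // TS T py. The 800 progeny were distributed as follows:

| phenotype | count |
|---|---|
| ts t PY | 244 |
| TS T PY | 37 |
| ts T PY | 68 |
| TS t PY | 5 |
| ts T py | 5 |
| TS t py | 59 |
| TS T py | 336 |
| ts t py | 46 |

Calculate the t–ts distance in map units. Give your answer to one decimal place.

17.1 map units

The two rarest classes, TS t PY and ts T py, are the double crossovers. Comparing them with the parentals, only the ts allele has switched, so ts is the middle locus and the order is py – ts – t.
Crossovers in the ts–t interval produce the single-crossover classes ts T PY and TS t py (68 + 59 = 127) plus the double crossovers (10).
RF(ts–t) = (127 + 10) / 800 = 137/800 = 0.1713 → 17.1 map units.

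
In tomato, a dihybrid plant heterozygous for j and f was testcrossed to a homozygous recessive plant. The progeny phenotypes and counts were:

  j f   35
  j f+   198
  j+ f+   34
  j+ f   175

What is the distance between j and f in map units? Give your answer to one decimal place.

The two most frequent classes, j+ f (175) and j f+ (198), are the parental types, so the F1 was j+ f / j f+.
The recombinant classes are j+ f+ and j f: 34 + 35 = 69.
Recombination frequency = 69/442 = 0.1561 ≈ 15.6%, i.e. 15.6 map units.

15.6 map units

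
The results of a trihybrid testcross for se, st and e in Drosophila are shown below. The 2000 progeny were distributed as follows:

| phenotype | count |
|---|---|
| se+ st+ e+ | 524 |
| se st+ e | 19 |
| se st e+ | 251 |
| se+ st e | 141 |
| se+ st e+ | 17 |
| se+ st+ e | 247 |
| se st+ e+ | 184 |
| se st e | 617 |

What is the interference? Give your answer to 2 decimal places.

The two most frequent reciprocal classes, se+ st+ e+ and se st e, are the parental types, so the F1 was se+ st+ e+ / se st e.
The two rarest classes, se+ st e+ and se st+ e, are the double crossovers. Comparing them with the parentals, only the st allele has switched, so st is the middle locus and the order is e – st – se.
e–st: (498 + 36)/2000 = 0.2670; st–se: (325 + 36)/2000 = 0.1805.
Expected DCO frequency = 0.2670 × 0.1805 ≈ 0.04819; observed = 36/2000 ≈ 0.01800.
Coefficient of coincidence = 0.01800/0.04819 ≈ 0.37; interference = 1 − 0.37 = 0.63.

0.63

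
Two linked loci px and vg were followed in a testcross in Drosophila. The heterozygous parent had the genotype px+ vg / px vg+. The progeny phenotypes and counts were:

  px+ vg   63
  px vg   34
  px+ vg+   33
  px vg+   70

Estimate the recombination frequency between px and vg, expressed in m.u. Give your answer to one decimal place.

The recombinant classes are px+ vg+ and px vg: 33 + 34 = 67.
Recombination frequency = 67/200 = 0.3350 ≈ 33.5%, i.e. 33.5 m.u.

33.5 m.u.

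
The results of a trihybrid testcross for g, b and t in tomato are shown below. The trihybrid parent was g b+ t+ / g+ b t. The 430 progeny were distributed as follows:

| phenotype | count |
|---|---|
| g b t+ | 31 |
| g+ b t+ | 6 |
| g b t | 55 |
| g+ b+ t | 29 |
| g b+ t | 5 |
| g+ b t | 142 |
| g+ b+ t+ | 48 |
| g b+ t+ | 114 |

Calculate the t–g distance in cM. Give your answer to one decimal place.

26.5 cM

The two rarest classes, g b+ t and g+ b t+, are the double crossovers. Comparing them with the parentals, only the t allele has switched, so t is the middle locus and the order is b – t – g.
Crossovers in the t–g interval produce the single-crossover classes g+ b+ t+ and g b t (48 + 55 = 103) plus the double crossovers (11).
RF(t–g) = (103 + 11) / 430 = 114/430 = 0.2651 → 26.5 cM.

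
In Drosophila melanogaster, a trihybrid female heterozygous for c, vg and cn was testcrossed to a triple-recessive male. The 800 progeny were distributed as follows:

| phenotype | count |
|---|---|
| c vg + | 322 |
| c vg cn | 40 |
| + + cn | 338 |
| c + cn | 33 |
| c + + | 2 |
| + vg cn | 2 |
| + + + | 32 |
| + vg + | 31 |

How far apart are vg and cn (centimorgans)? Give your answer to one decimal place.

9.5 centimorgans

The two most frequent reciprocal classes, + + cn and c vg +, are the parental types, so the F1 was + + cn / c vg +.
The two rarest classes, + vg cn and c + +, are the double crossovers. Comparing them with the parentals, only the vg allele has switched, so vg is the middle locus and the order is c – vg – cn.
Crossovers in the vg–cn interval produce the single-crossover classes + + + and c vg cn (32 + 40 = 72) plus the double crossovers (4).
RF(vg–cn) = (72 + 4) / 800 = 76/800 = 0.0950 → 9.5 centimorgans.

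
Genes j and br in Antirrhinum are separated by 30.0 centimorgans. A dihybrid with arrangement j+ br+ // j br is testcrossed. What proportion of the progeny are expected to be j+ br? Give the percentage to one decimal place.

A map distance of 30.0 centimorgans corresponds to a recombination frequency of 0.300.
The F1 is j+ br+ / j br, so j+ br is a recombinant gamete class with expected frequency r/2 = 0.300/2 = 0.1500.
That is 0.1500 = 15.0% of the progeny.

15.0%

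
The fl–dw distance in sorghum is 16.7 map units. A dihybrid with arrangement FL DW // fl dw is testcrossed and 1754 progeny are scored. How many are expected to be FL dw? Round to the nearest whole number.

A map distance of 16.7 map units corresponds to a recombination frequency of 0.167.
The F1 is FL DW / fl dw, so FL dw is a recombinant gamete class with expected frequency r/2 = 0.167/2 = 0.0835.
Expected number = 0.0835 × 1754 = 146.46 ≈ 146.

146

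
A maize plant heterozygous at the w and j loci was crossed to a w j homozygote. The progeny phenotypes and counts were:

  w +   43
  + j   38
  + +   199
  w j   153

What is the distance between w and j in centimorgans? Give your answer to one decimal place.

18.7 centimorgans

The two most frequent classes, + + (199) and w j (153), are the parental types, so the F1 was + + / w j.
The recombinant classes are + j and w +: 38 + 43 = 81.
Recombination frequency = 81/433 = 0.1871 ≈ 18.7%, i.e. 18.7 centimorgans.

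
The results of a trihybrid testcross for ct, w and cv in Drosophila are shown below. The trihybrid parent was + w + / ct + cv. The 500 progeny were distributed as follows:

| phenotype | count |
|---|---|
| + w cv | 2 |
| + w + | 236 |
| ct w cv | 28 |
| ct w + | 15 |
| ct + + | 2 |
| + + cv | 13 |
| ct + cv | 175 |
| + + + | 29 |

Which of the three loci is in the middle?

cv

The two rarest classes, + w cv and ct + +, are the double crossovers. Comparing them with the parentals, only the cv allele has switched, so cv is the middle locus and the order is w – cv – ct.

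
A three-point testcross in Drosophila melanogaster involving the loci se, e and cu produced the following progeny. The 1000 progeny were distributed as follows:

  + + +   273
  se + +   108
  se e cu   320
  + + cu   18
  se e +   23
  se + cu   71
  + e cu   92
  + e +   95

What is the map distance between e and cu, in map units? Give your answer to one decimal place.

20.7 map units

The two most frequent reciprocal classes, + + + and se e cu, are the parental types, so the F1 was + + + / se e cu.
The two rarest classes, + + cu and se e +, are the double crossovers. Comparing them with the parentals, only the cu allele has switched, so cu is the middle locus and the order is e – cu – se.
Crossovers in the e–cu interval produce the single-crossover classes + e + and se + cu (95 + 71 = 166) plus the double crossovers (41).
RF(e–cu) = (166 + 41) / 1000 = 207/1000 = 0.2070 → 20.7 map units.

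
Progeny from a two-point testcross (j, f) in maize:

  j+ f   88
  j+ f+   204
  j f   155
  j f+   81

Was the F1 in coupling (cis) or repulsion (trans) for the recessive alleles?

The two most frequent classes are j+ f+ (204) and j f (155); these are the parental (non-recombinant) types.
So the F1 carried j+ f+ on one chromosome and j f on the other — the recessive alleles are on the same chromosome (cis / coupling).

cis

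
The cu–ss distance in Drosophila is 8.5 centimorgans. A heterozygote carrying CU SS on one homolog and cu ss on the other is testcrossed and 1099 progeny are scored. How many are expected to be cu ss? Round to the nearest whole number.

A map distance of 8.5 centimorgans corresponds to a recombination frequency of 0.085.
The F1 is CU SS / cu ss, so cu ss is a parental gamete class with expected frequency (1 − r)/2 = 0.915/2 = 0.4575.
Expected number = 0.4575 × 1099 = 502.79 ≈ 503.

503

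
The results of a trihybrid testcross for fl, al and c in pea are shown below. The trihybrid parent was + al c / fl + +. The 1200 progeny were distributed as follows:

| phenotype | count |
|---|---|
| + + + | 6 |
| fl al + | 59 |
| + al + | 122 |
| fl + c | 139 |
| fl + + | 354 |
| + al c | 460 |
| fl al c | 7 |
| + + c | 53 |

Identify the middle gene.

The two rarest classes, fl al c and + + +, are the double crossovers. Comparing them with the parentals, only the fl allele has switched, so fl is the middle locus and the order is al – fl – c.

fl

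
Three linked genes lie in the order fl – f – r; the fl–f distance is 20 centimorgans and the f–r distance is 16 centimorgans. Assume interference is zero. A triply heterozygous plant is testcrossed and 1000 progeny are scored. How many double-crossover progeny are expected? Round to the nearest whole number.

32

Map distances give recombination frequencies of 0.200 and 0.160 for the two intervals.
With no interference, expected double-crossover frequency = 0.200 × 0.160 = 0.03200.
Expected number = 0.03200 × 1000 = 32.00 ≈ 32.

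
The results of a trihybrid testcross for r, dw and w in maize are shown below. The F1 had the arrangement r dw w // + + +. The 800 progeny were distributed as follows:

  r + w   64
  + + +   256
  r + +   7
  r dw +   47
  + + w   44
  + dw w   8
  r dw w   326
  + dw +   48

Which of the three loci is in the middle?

r

The two rarest classes, + dw w and r + +, are the double crossovers. Comparing them with the parentals, only the r allele has switched, so r is the middle locus and the order is w – r – dw.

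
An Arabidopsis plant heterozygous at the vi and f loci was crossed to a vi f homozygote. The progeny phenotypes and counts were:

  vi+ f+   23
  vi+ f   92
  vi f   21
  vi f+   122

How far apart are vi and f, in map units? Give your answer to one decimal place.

17.1 map units

The two most frequent classes, vi+ f (92) and vi f+ (122), are the parental types, so the F1 was vi+ f / vi f+.
The recombinant classes are vi+ f+ and vi f: 23 + 21 = 44.
Recombination frequency = 44/258 = 0.1705 ≈ 17.1%, i.e. 17.1 map units.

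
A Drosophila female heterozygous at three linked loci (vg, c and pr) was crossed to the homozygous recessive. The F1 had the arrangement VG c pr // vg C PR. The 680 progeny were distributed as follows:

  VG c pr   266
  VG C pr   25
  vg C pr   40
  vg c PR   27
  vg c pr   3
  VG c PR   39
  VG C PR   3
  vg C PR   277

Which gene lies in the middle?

The two rarest classes, vg c pr and VG C PR, are the double crossovers. Comparing them with the parentals, only the vg allele has switched, so vg is the middle locus and the order is c – vg – pr.

vg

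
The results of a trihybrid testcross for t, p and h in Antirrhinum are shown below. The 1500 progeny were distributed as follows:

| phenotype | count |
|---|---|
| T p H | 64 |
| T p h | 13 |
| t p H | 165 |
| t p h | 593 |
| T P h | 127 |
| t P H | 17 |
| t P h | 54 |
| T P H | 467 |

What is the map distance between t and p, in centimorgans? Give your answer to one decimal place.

9.9 centimorgans

The two most frequent reciprocal classes, t p h and T P H, are the parental types, so the F1 was t p h / T P H.
The two rarest classes, T p h and t P H, are the double crossovers. Comparing them with the parentals, only the t allele has switched, so t is the middle locus and the order is p – t – h.
Crossovers in the p–t interval produce the single-crossover classes t P h and T p H (54 + 64 = 118) plus the double crossovers (30).
RF(p–t) = (118 + 30) / 1500 = 148/1500 = 0.0987 → 9.9 centimorgans.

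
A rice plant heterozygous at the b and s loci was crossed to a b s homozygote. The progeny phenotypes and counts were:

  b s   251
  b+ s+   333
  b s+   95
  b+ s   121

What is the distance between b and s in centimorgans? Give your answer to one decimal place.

The two most frequent classes, b+ s+ (333) and b s (251), are the parental types, so the F1 was b+ s+ / b s.
The recombinant classes are b+ s and b s+: 121 + 95 = 216.
Recombination frequency = 216/800 = 0.2700 ≈ 27.0%, i.e. 27.0 centimorgans.

27.0 centimorgans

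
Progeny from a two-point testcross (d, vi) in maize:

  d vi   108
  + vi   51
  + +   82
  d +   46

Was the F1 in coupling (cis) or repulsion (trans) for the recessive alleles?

The two most frequent classes are + + (82) and d vi (108); these are the parental (non-recombinant) types.
So the F1 carried + + on one chromosome and d vi on the other — the recessive alleles are on the same chromosome (cis / coupling).

cis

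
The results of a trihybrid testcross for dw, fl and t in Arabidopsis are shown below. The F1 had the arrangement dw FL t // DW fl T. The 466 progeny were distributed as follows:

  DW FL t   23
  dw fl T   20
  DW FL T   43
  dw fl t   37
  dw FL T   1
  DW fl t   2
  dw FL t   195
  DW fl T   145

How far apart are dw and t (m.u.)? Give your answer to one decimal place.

The two rarest classes, dw FL T and DW fl t, are the double crossovers. Comparing them with the parentals, only the t allele has switched, so t is the middle locus and the order is fl – t – dw.
Crossovers in the t–dw interval produce the single-crossover classes DW FL t and dw fl T (23 + 20 = 43) plus the double crossovers (3).
RF(t–dw) = (43 + 3) / 466 = 46/466 = 0.0987 → 9.9 m.u.

9.9 m.u.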